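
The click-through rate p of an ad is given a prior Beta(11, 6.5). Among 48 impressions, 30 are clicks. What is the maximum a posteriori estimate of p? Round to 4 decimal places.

p̂_MAP = 0.6299

Prior: Beta(11, 6.5).
Data: 30 successes in 48 trials. The binomial likelihood contributes p^30(1−p)^18, so the posterior is Beta(11+30, 6.5+18) = Beta(41, 24.5).
For Beta(a, b) with a, b > 1 the mode is (a−1)/(a+b−2) = 40/63.5 ≈ 0.6299.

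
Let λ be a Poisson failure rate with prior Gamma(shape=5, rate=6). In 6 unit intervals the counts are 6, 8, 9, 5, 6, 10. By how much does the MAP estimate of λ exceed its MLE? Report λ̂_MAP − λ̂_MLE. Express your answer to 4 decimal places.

Σxᵢ = 44. Posterior is Gamma(49, 12); MAP = (49−1)/12 = 48/12 ≈ 4.00000.
MLE = x̄ = 44/6 ≈ 7.33333.
Difference = 48/12 − 44/6 = -10/3 ≈ -3.3333.

MAP − MLE = -3.3333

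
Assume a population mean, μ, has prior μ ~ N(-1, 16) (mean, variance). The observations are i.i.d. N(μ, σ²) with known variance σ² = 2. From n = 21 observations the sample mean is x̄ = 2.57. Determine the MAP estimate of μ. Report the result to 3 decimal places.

μ̂_MAP = 2.549

n = 21, x̄ = 2.57.
For a Normal prior and Normal likelihood with known variance, the posterior is Normal; its mode equals its mean, the precision-weighted average.
Prior precision 1/σ₀² = 1/16 = 0.0625; data precision n/σ² = 21/2 = 10.5.
μ̂ = (0.0625·(-1) + 10.5·2.57) / (0.0625 + 10.5) = 26.9225/10.5625 = 10769/4225 ≈ 2.549.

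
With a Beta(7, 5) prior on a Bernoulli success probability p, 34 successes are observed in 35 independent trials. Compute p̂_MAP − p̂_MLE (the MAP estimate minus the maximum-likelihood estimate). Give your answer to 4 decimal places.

MAP − MLE = -0.0825

Posterior is Beta(41, 6); MAP = (41−1)/(47−2) = 40/45 ≈ 0.88889.
MLE ignores the prior: p̂_MLE = k/n = 34/35 ≈ 0.97143.
Difference = 40/45 − 34/35 = -26/315 ≈ -0.0825.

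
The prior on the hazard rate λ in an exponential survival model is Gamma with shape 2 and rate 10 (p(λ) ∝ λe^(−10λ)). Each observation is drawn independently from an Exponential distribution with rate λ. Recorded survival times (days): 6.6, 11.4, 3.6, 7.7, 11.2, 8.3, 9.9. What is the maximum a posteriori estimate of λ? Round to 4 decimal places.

The Exponential(rate=λ) likelihood is ∝ λ^n e^(−λΣtᵢ). Here n = 7 and Σtᵢ = 6.6 + 11.4 + 3.6 + 7.7 + 11.2 + 8.3 + 9.9 = 58.7.
Posterior ∝ λe^(−10λ) · λ^7e^(−58.7λ) = λ^8e^(−68.7λ), i.e. Gamma(9, 68.7).
Mode = (a−1)/b = 8/68.7 ≈ 0.1164.

λ̂_MAP = 0.1164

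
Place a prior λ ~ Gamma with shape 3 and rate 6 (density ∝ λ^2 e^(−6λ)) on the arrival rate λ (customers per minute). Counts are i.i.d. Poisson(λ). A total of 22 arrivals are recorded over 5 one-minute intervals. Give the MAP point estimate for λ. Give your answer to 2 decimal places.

Σxᵢ = 22, n = 5.
Posterior ∝ λ^2e^(−6λ) · λ^22e^(−5λ) = λ^24e^(−11λ), i.e. Gamma(shape=25, rate=11).
The mode of a Gamma(a, b) with a ≥ 1 (shape–rate) is (a−1)/b = 24/11 ≈ 2.18.

λ̂_MAP = 2.18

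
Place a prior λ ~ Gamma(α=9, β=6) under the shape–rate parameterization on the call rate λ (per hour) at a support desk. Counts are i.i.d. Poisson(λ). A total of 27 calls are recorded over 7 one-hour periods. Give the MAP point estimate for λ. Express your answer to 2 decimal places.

λ̂_MAP = 2.69

Σxᵢ = 27, n = 7.
Posterior ∝ λ^8e^(−6λ) · λ^27e^(−7λ) = λ^35e^(−13λ), i.e. Gamma(shape=36, rate=13).
The mode of a Gamma(a, b) with a ≥ 1 (shape–rate) is (a−1)/b = 35/13 ≈ 2.69.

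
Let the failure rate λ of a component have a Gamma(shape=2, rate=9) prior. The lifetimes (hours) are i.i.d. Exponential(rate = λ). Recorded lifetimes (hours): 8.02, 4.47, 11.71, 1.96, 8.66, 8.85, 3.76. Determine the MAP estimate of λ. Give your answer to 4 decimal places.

λ̂_MAP = 0.1418

The Exponential(rate=λ) likelihood is ∝ λ^n e^(−λΣtᵢ). Here n = 7 and Σtᵢ = 8.02 + 4.47 + 11.71 + 1.96 + 8.66 + 8.85 + 3.76 = 47.43.
Posterior ∝ λe^(−9λ) · λ^7e^(−47.43λ) = λ^8e^(−56.43λ), i.e. Gamma(9, 56.43).
Mode = (a−1)/b = 8/56.43 ≈ 0.1418.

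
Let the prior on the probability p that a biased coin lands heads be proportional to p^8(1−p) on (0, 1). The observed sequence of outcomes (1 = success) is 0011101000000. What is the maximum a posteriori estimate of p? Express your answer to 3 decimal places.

p̂_MAP = 0.545

The prior density ∝ p^8(1−p)^1 is the kernel of Beta(9, 2).
Data: 4 successes in 13 trials (from the sequence). The binomial likelihood contributes p^4(1−p)^9, so the posterior is Beta(9+4, 2+9) = Beta(13, 11).
For Beta(a, b) with a, b > 1 the mode is (a−1)/(a+b−2) = 12/22 ≈ 0.545.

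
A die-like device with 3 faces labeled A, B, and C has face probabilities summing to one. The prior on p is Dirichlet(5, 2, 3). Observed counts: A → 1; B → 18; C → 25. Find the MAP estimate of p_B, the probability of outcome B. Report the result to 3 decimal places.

The posterior is Dirichlet(αᵢ + nᵢ) = Dirichlet(6, 20, 28).
For a Dirichlet(a₁,…,a_K) with all aᵢ > 1, the mode has j-th component (aⱼ − 1)/(Σaᵢ − K).
Here Σaᵢ = 54 and K = 3, so p_B = (20 − 1)/(54 − 3) = 19/51 ≈ 0.373.

MAP estimate of p_B = 0.373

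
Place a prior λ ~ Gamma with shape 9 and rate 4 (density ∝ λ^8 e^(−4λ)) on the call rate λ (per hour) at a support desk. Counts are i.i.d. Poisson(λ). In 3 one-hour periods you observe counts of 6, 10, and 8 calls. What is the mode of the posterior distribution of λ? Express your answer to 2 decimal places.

λ̂_MAP = 4.57

Σxᵢ = 6+10+8 = 24, with n = 3.
Posterior ∝ λ^8e^(−4λ) · λ^24e^(−3λ) = λ^32e^(−7λ), i.e. Gamma(shape=33, rate=7).
The mode of a Gamma(a, b) with a ≥ 1 (shape–rate) is (a−1)/b = 32/7 ≈ 4.57.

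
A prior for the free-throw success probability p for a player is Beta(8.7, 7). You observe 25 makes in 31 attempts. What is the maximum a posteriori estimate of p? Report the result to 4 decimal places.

p̂_MAP = 0.7315

Prior: Beta(8.7, 7).
Data: 25 successes in 31 trials. The binomial likelihood contributes p^25(1−p)^6, so the posterior is Beta(8.7+25, 7+6) = Beta(33.7, 13).
For Beta(a, b) with a, b > 1 the mode is (a−1)/(a+b−2) = 32.7/44.7 ≈ 0.7315.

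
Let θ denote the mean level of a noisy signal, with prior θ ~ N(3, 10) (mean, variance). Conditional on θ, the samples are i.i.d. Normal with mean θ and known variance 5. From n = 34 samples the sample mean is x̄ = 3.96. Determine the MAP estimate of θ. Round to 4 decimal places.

θ̂_MAP = 3.9461

n = 34, x̄ = 3.96.
For a Normal prior and Normal likelihood with known variance, the posterior is Normal; its mode equals its mean, the precision-weighted average.
Prior precision 1/σ₀² = 1/10 = 0.1; data precision n/σ² = 34/5 = 6.8.
θ̂ = (0.1·3 + 6.8·3.96) / (0.1 + 6.8) = 27.228/6.9 = 2269/575 ≈ 3.9461.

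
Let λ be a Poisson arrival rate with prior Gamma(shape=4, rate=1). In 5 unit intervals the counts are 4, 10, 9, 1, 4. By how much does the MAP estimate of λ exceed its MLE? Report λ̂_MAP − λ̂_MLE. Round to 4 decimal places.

Σxᵢ = 28. Posterior is Gamma(32, 6); MAP = (32−1)/6 = 31/6 ≈ 5.16667.
MLE = x̄ = 28/5 ≈ 5.60000.
Difference = 31/6 − 28/5 = -13/30 ≈ -0.4333.

MAP − MLE = -0.4333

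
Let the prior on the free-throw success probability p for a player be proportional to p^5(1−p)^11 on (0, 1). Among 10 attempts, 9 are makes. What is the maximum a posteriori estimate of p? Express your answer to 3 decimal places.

p̂_MAP = 0.538

The prior density ∝ p^5(1−p)^11 is the kernel of Beta(6, 12).
Data: 9 successes in 10 trials. The binomial likelihood contributes p^9(1−p)^1, so the posterior is Beta(6+9, 12+1) = Beta(15, 13).
For Beta(a, b) with a, b > 1 the mode is (a−1)/(a+b−2) = 14/26 ≈ 0.538.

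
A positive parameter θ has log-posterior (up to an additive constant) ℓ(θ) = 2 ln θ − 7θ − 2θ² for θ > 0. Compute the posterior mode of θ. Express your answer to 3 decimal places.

ℓ'(θ) = 2/θ − 7 − 4θ. Setting this to zero and multiplying by θ: 4θ² + 7θ − 2 = 0.
θ = (−7 + √(7² + 4·4·2)) / (2·4) = (−7 + √81) / 8 = (−7 + 9)/8 = 1/4.
ℓ''(θ) = −2/θ² − 4 < 0, confirming a maximum.

θ̂_MAP = 0.250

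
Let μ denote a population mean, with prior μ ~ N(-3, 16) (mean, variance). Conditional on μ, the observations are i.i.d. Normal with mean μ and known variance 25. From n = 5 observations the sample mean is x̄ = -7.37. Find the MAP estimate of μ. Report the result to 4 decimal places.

n = 5, x̄ = -7.37.
For a Normal prior and Normal likelihood with known variance, the posterior is Normal; its mode equals its mean, the precision-weighted average.
Prior precision 1/σ₀² = 1/16 = 0.0625; data precision n/σ² = 5/25 = 0.2.
μ̂ = (0.0625·(-3) + 0.2·(-7.37)) / (0.0625 + 0.2) = (-1.6615)/0.2625 = -3323/525 ≈ -6.3295.

μ̂_MAP = -6.3295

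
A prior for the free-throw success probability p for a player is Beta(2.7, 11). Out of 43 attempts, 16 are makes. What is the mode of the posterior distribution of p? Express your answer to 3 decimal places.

Prior: Beta(2.7, 11).
Data: 16 successes in 43 trials. The binomial likelihood contributes p^16(1−p)^27, so the posterior is Beta(2.7+16, 11+27) = Beta(18.7, 38).
For Beta(a, b) with a, b > 1 the mode is (a−1)/(a+b−2) = 17.7/54.7 ≈ 0.324.

p̂_MAP = 0.324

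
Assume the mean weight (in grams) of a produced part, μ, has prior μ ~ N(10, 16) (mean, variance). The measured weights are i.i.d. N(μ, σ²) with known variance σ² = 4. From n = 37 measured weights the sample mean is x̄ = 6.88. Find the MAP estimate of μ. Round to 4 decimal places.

μ̂_MAP = 6.9009

n = 37, x̄ = 6.88.
For a Normal prior and Normal likelihood with known variance, the posterior is Normal; its mode equals its mean, the precision-weighted average.
Prior precision 1/σ₀² = 1/16 = 0.0625; data precision n/σ² = 37/4 = 9.25.
μ̂ = (0.0625·10 + 9.25·6.88) / (0.0625 + 9.25) = 64.265/9.3125 = 25706/3725 ≈ 6.9009.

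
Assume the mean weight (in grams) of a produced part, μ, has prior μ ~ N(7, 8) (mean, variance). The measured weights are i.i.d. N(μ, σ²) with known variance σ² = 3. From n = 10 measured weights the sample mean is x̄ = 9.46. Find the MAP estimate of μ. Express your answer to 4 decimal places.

μ̂_MAP = 9.3711

n = 10, x̄ = 9.46.
For a Normal prior and Normal likelihood with known variance, the posterior is Normal; its mode equals its mean, the precision-weighted average.
Prior precision 1/σ₀² = 1/8 = 0.125; data precision n/σ² = 10/3.
μ̂ = (0.125·7 + (10/3)·9.46) / (0.125 + 10/3) = (3889/120)/(83/24) = 3889/415 ≈ 9.3711.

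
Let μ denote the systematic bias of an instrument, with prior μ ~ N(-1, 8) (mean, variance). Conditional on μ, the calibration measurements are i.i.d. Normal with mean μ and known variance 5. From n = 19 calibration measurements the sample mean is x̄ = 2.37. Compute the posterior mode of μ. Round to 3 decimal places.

μ̂_MAP = 2.263

n = 19, x̄ = 2.37.
For a Normal prior and Normal likelihood with known variance, the posterior is Normal; its mode equals its mean, the precision-weighted average.
Prior precision 1/σ₀² = 1/8 = 0.125; data precision n/σ² = 19/5 = 3.8.
μ̂ = (0.125·(-1) + 3.8·2.37) / (0.125 + 3.8) = 8.881/3.925 = 8881/3925 ≈ 2.263.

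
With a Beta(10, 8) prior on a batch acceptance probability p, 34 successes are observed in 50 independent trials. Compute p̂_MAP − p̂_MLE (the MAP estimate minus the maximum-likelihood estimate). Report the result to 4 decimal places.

Posterior is Beta(44, 24); MAP = (44−1)/(68−2) = 43/66 ≈ 0.65152.
MLE ignores the prior: p̂_MLE = k/n = 34/50 ≈ 0.68000.
Difference = 43/66 − 34/50 = -47/1650 ≈ -0.0285.

MAP − MLE = -0.0285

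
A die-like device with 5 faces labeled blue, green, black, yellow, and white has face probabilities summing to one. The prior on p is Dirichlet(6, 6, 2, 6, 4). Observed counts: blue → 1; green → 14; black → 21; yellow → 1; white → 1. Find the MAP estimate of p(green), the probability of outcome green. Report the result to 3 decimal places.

MAP estimate of p(green) = 0.333

The posterior is Dirichlet(αᵢ + nᵢ) = Dirichlet(7, 20, 23, 7, 5).
For a Dirichlet(a₁,…,a_K) with all aᵢ > 1, the mode has j-th component (aⱼ − 1)/(Σaᵢ − K).
Here Σaᵢ = 62 and K = 5, so p(green) = (20 − 1)/(62 − 5) = 19/57 ≈ 0.333.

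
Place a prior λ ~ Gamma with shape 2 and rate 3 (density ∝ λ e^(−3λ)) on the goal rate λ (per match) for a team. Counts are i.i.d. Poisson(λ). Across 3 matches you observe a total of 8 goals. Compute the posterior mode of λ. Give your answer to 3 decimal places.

Σxᵢ = 8, n = 3.
Posterior ∝ λe^(−3λ) · λ^8e^(−3λ) = λ^9e^(−6λ), i.e. Gamma(shape=10, rate=6).
The mode of a Gamma(a, b) with a ≥ 1 (shape–rate) is (a−1)/b = 9/6 ≈ 1.500.

λ̂_MAP = 1.500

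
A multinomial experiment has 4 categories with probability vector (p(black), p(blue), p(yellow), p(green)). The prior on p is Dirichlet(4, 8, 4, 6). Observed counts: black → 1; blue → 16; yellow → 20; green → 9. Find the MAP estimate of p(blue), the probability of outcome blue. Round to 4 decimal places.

MAP estimate of p(blue) = 0.3594

The posterior is Dirichlet(αᵢ + nᵢ) = Dirichlet(5, 24, 24, 15).
For a Dirichlet(a₁,…,a_K) with all aᵢ > 1, the mode has j-th component (aⱼ − 1)/(Σaᵢ − K).
Here Σaᵢ = 68 and K = 4, so p(blue) = (24 − 1)/(68 − 4) = 23/64 ≈ 0.3594.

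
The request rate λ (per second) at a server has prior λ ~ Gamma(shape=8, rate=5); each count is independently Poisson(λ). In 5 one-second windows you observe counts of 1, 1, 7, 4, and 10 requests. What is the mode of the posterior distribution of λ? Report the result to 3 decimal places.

Σxᵢ = 1+1+7+4+10 = 23, with n = 5.
Posterior ∝ λ^7e^(−5λ) · λ^23e^(−5λ) = λ^30e^(−10λ), i.e. Gamma(shape=31, rate=10).
The mode of a Gamma(a, b) with a ≥ 1 (shape–rate) is (a−1)/b = 30/10 ≈ 3.000.

λ̂_MAP = 3.000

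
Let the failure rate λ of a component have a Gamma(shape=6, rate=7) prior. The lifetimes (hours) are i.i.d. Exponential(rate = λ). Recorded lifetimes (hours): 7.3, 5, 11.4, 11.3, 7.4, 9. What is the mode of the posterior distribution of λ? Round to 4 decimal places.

λ̂_MAP = 0.1884

The Exponential(rate=λ) likelihood is ∝ λ^n e^(−λΣtᵢ). Here n = 6 and Σtᵢ = 7.3 + 5 + 11.4 + 11.3 + 7.4 + 9 = 51.4.
Posterior ∝ λ^5e^(−7λ) · λ^6e^(−51.4λ) = λ^11e^(−58.4λ), i.e. Gamma(12, 58.4).
Mode = (a−1)/b = 11/58.4 ≈ 0.1884.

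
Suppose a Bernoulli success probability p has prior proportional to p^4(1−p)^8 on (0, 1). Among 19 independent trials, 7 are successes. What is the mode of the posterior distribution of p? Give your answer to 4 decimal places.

p̂_MAP = 0.3548

The prior density ∝ p^4(1−p)^8 is the kernel of Beta(5, 9).
Data: 7 successes in 19 trials. The binomial likelihood contributes p^7(1−p)^12, so the posterior is Beta(5+7, 9+12) = Beta(12, 21).
For Beta(a, b) with a, b > 1 the mode is (a−1)/(a+b−2) = 11/31 ≈ 0.3548.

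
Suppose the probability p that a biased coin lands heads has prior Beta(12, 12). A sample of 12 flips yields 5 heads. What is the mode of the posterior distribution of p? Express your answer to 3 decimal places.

Prior: Beta(12, 12).
Data: 5 successes in 12 trials. The binomial likelihood contributes p^5(1−p)^7, so the posterior is Beta(12+5, 12+7) = Beta(17, 19).
For Beta(a, b) with a, b > 1 the mode is (a−1)/(a+b−2) = 16/34 ≈ 0.471.

p̂_MAP = 0.471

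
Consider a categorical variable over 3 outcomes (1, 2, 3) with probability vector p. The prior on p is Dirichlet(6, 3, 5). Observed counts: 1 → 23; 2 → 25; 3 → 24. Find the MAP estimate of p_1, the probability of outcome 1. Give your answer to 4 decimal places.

The posterior is Dirichlet(αᵢ + nᵢ) = Dirichlet(29, 28, 29).
For a Dirichlet(a₁,…,a_K) with all aᵢ > 1, the mode has j-th component (aⱼ − 1)/(Σaᵢ − K).
Here Σaᵢ = 86 and K = 3, so p_1 = (29 − 1)/(86 − 3) = 28/83 ≈ 0.3373.

MAP estimate: 0.3373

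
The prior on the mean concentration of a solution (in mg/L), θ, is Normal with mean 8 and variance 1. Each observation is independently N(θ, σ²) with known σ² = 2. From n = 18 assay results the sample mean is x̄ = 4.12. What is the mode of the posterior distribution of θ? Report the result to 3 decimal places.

θ̂_MAP = 4.508

n = 18, x̄ = 4.12.
For a Normal prior and Normal likelihood with known variance, the posterior is Normal; its mode equals its mean, the precision-weighted average.
Prior precision 1/σ₀² = 1/1 = 1; data precision n/σ² = 18/2 = 9.
θ̂ = (1·8 + 9·4.12) / (1 + 9) = 45.08/10 = 4.508.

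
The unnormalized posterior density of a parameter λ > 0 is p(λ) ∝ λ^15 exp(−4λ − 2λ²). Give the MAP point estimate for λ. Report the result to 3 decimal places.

ℓ'(λ) = 15/λ − 4 − 4λ. Setting this to zero and multiplying by λ: 4λ² + 4λ − 15 = 0.
λ = (−4 + √(4² + 4·4·15)) / (2·4) = (−4 + √256) / 8 = (−4 + 16)/8 = 3/2.
ℓ''(λ) = −15/λ² − 4 < 0, confirming a maximum.

λ̂_MAP = 1.500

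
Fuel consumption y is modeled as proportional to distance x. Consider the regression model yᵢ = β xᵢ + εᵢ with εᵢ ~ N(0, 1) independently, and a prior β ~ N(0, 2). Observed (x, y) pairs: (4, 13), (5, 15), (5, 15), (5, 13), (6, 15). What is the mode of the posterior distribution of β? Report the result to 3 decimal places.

β̂_MAP = 2.800

log p(β | y) = −Σ(yᵢ − βxᵢ)²/(2·1) − β²/(2·2) + const.
Setting the derivative to zero: Σxᵢ(yᵢ − βxᵢ)/1 − β/2 = 0, so β = Σxᵢyᵢ / (Σxᵢ² + σ²/τ²).
Σxᵢyᵢ = 4·13 + 5·15 + 5·15 + 5·13 + 6·15 = 357; Σxᵢ² = 127; σ²/τ² = 0.5.
β̂_MAP = 357 / (127 + 0.5) = 357/127.5 ≈ 2.800.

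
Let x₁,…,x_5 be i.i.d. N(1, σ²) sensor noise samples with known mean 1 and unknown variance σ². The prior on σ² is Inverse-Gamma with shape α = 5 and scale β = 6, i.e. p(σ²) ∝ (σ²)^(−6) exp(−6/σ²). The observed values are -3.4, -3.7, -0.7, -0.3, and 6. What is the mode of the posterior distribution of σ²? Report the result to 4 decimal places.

Sum of squared deviations about the known mean: SS = (-3.4−1)² + (-3.7−1)² + (-0.7−1)² + (-0.3−1)² + (6−1)² = 71.03.
The Normal likelihood contributes (σ²)^(−n/2) exp(−SS/(2σ²)), so the posterior is Inverse-Gamma(α + n/2, β + SS/2) = Inverse-Gamma(7.5, 41.515).
The mode of Inverse-Gamma(a, b) is b/(a+1) = 41.515/8.5 ≈ 4.8841.

σ̂²_MAP = 4.8841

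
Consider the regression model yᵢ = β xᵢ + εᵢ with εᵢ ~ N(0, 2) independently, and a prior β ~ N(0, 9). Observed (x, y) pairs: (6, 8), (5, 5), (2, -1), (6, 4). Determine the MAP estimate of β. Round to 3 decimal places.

β̂_MAP = 0.939

log p(β | y) = −Σ(yᵢ − βxᵢ)²/(2·2) − β²/(2·9) + const.
Setting the derivative to zero: Σxᵢ(yᵢ − βxᵢ)/2 − β/9 = 0, so β = Σxᵢyᵢ / (Σxᵢ² + σ²/τ²).
Σxᵢyᵢ = 6·8 + 5·5 + 2·(-1) + 6·4 = 95; Σxᵢ² = 101; σ²/τ² = 2/9.
β̂_MAP = 95 / (101 + 2/9) = 95/(911/9) = 855/911 ≈ 0.939.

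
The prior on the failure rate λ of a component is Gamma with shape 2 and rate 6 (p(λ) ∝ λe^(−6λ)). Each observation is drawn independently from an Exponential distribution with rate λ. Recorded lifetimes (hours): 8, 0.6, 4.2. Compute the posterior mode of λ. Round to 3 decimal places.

The Exponential(rate=λ) likelihood is ∝ λ^n e^(−λΣtᵢ). Here n = 3 and Σtᵢ = 8 + 0.6 + 4.2 = 12.8.
Posterior ∝ λe^(−6λ) · λ^3e^(−12.8λ) = λ^4e^(−18.8λ), i.e. Gamma(5, 18.8).
Mode = (a−1)/b = 4/18.8 ≈ 0.213.

λ̂_MAP = 0.213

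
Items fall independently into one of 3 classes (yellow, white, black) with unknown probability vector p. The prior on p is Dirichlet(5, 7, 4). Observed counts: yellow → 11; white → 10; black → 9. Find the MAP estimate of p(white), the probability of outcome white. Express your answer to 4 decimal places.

MAP estimate of p(white) = 0.3721

The posterior is Dirichlet(αᵢ + nᵢ) = Dirichlet(16, 17, 13).
For a Dirichlet(a₁,…,a_K) with all aᵢ > 1, the mode has j-th component (aⱼ − 1)/(Σaᵢ − K).
Here Σaᵢ = 46 and K = 3, so p(white) = (17 − 1)/(46 − 3) = 16/43 ≈ 0.3721.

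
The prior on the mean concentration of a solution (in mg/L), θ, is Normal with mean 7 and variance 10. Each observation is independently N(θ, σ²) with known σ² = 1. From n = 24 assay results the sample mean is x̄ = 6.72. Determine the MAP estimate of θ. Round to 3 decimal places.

θ̂_MAP = 6.721

n = 24, x̄ = 6.72.
For a Normal prior and Normal likelihood with known variance, the posterior is Normal; its mode equals its mean, the precision-weighted average.
Prior precision 1/σ₀² = 1/10 = 0.1; data precision n/σ² = 24/1 = 24.
θ̂ = (0.1·7 + 24·6.72) / (0.1 + 24) = 161.98/24.1 = 8099/1205 ≈ 6.721.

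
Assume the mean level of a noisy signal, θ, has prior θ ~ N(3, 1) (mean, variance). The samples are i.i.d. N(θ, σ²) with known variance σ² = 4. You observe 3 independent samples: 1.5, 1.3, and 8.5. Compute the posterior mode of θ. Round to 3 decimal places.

n = 3; x̄ = (1.5 + 1.3 + 8.5)/3 = 11.3/3 = 113/30 ≈ 3.7667.
For a Normal prior and Normal likelihood with known variance, the posterior is Normal; its mode equals its mean, the precision-weighted average.
Prior precision 1/σ₀² = 1/1 = 1; data precision n/σ² = 3/4 = 0.75.
θ̂ = (1·3 + 0.75·(113/30)) / (1 + 0.75) = 5.825/1.75 = 233/70 ≈ 3.329.

θ̂_MAP = 3.329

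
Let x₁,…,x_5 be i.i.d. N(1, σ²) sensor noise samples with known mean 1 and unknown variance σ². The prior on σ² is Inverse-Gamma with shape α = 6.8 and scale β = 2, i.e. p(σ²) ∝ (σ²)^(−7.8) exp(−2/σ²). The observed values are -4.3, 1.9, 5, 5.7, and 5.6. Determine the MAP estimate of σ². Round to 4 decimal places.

σ̂²_MAP = 4.4733

Sum of squared deviations about the known mean: SS = (-4.3−1)² + (1.9−1)² + (5−1)² + (5.7−1)² + (5.6−1)² = 88.15.
The Normal likelihood contributes (σ²)^(−n/2) exp(−SS/(2σ²)), so the posterior is Inverse-Gamma(α + n/2, β + SS/2) = Inverse-Gamma(9.3, 46.075).
The mode of Inverse-Gamma(a, b) is b/(a+1) = 46.075/10.3 ≈ 4.4733.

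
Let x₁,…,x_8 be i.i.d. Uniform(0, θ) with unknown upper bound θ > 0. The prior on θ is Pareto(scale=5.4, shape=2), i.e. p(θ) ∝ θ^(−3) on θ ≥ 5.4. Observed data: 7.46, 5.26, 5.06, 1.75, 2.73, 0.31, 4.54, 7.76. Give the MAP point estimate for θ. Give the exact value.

The Uniform(0, θ) likelihood is θ^(−n) for θ ≥ max(xᵢ), zero otherwise. Here max(xᵢ) = 7.76.
Posterior ∝ θ^(−3) · θ^(−8) = θ^(−11) on θ ≥ max(5.4, 7.76) = 7.76.
This density is strictly decreasing in θ, so the posterior mode lies at the lower boundary of the support.

θ̂_MAP = 7.76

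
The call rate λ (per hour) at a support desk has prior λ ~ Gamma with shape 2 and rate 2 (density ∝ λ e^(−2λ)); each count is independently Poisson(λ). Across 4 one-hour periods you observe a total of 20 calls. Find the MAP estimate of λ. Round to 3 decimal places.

Σxᵢ = 20, n = 4.
Posterior ∝ λe^(−2λ) · λ^20e^(−4λ) = λ^21e^(−6λ), i.e. Gamma(shape=22, rate=6).
The mode of a Gamma(a, b) with a ≥ 1 (shape–rate) is (a−1)/b = 21/6 ≈ 3.500.

λ̂_MAP = 3.500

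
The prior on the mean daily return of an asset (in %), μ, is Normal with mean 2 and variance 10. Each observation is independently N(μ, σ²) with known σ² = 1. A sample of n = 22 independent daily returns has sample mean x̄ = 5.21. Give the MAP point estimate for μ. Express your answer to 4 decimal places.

μ̂_MAP = 5.1955

n = 22, x̄ = 5.21.
For a Normal prior and Normal likelihood with known variance, the posterior is Normal; its mode equals its mean, the precision-weighted average.
Prior precision 1/σ₀² = 1/10 = 0.1; data precision n/σ² = 22/1 = 22.
μ̂ = (0.1·2 + 22·5.21) / (0.1 + 22) = 114.82/22.1 = 5741/1105 ≈ 5.1955.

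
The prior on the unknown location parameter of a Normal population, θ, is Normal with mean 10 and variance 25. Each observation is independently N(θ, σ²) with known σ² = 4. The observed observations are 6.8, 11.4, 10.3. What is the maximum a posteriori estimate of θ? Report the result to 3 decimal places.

θ̂_MAP = 9.525

n = 3; x̄ = (6.8 + 11.4 + 10.3)/3 = 28.5/3 = 9.5.
For a Normal prior and Normal likelihood with known variance, the posterior is Normal; its mode equals its mean, the precision-weighted average.
Prior precision 1/σ₀² = 1/25 = 0.04; data precision n/σ² = 3/4 = 0.75.
θ̂ = (0.04·10 + 0.75·9.5) / (0.04 + 0.75) = 7.525/0.79 = 1505/158 ≈ 9.525.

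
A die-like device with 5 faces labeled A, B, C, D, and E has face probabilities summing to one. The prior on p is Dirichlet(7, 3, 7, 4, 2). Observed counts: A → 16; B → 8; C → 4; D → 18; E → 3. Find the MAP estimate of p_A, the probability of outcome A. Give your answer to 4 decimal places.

MAP estimate of p_A = 0.3284

The posterior is Dirichlet(αᵢ + nᵢ) = Dirichlet(23, 11, 11, 22, 5).
For a Dirichlet(a₁,…,a_K) with all aᵢ > 1, the mode has j-th component (aⱼ − 1)/(Σaᵢ − K).
Here Σaᵢ = 72 and K = 5, so p_A = (23 − 1)/(72 − 5) = 22/67 ≈ 0.3284.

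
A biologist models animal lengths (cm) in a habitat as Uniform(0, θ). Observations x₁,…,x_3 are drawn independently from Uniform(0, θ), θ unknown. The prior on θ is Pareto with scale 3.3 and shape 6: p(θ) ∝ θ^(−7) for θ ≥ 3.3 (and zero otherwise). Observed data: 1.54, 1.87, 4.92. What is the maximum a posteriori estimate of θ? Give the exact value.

The Uniform(0, θ) likelihood is θ^(−n) for θ ≥ max(xᵢ), zero otherwise. Here max(xᵢ) = 4.92.
Posterior ∝ θ^(−7) · θ^(−3) = θ^(−10) on θ ≥ max(3.3, 4.92) = 4.92.
This density is strictly decreasing in θ, so the posterior mode lies at the lower boundary of the support.

θ̂_MAP = 4.92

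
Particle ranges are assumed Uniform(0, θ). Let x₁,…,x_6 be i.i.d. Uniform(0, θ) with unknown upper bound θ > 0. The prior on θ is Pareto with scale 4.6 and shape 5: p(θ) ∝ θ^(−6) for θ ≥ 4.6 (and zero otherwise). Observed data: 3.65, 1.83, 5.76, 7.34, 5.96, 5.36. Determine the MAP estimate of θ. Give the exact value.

θ̂_MAP = 7.34

The Uniform(0, θ) likelihood is θ^(−n) for θ ≥ max(xᵢ), zero otherwise. Here max(xᵢ) = 7.34.
Posterior ∝ θ^(−6) · θ^(−6) = θ^(−12) on θ ≥ max(4.6, 7.34) = 7.34.
This density is strictly decreasing in θ, so the posterior mode lies at the lower boundary of the support.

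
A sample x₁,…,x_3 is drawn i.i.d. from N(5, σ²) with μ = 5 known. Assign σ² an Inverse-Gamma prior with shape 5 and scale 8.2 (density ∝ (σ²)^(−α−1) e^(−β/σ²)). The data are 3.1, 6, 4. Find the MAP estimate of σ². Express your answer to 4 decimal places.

σ̂²_MAP = 1.4673

Sum of squared deviations about the known mean: SS = (3.1−5)² + (6−5)² + (4−5)² = 5.61.
The Normal likelihood contributes (σ²)^(−n/2) exp(−SS/(2σ²)), so the posterior is Inverse-Gamma(α + n/2, β + SS/2) = Inverse-Gamma(6.5, 11.005).
The mode of Inverse-Gamma(a, b) is b/(a+1) = 11.005/7.5 ≈ 1.4673.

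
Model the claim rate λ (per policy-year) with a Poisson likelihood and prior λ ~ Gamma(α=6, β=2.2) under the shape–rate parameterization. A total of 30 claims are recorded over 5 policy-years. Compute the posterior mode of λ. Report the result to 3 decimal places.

λ̂_MAP = 4.861

Σxᵢ = 30, n = 5.
Posterior ∝ λ^5e^(−2.2λ) · λ^30e^(−5λ) = λ^35e^(−7.2λ), i.e. Gamma(shape=36, rate=7.2).
The mode of a Gamma(a, b) with a ≥ 1 (shape–rate) is (a−1)/b = 35/7.2 ≈ 4.861.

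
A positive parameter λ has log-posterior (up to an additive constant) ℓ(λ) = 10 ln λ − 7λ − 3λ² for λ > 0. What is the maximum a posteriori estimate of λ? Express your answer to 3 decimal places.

ℓ'(λ) = 10/λ − 7 − 6λ. Setting this to zero and multiplying by λ: 6λ² + 7λ − 10 = 0.
λ = (−7 + √(7² + 4·6·10)) / (2·6) = (−7 + √289) / 12 = (−7 + 17)/12 = 5/6.
ℓ''(λ) = −10/λ² − 6 < 0, confirming a maximum.

λ̂_MAP = 0.833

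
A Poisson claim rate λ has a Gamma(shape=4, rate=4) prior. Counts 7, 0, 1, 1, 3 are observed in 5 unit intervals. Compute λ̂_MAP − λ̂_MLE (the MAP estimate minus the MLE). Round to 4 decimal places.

Σxᵢ = 12. Posterior is Gamma(16, 9); MAP = (16−1)/9 = 15/9 ≈ 1.66667.
MLE = x̄ = 12/5 ≈ 2.40000.
Difference = 15/9 − 12/5 = -11/15 ≈ -0.7333.

MAP − MLE = -0.7333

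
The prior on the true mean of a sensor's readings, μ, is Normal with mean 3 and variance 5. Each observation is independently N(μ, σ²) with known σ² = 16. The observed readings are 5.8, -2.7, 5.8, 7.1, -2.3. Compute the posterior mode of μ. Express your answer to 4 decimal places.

n = 5; x̄ = (5.8 + (-2.7) + 5.8 + 7.1 + (-2.3))/5 = 13.7/5 = 2.74.
For a Normal prior and Normal likelihood with known variance, the posterior is Normal; its mode equals its mean, the precision-weighted average.
Prior precision 1/σ₀² = 1/5 = 0.2; data precision n/σ² = 5/16 = 0.3125.
μ̂ = (0.2·3 + 0.3125·2.74) / (0.2 + 0.3125) = 1.45625/0.5125 = 233/82 ≈ 2.8415.

μ̂_MAP = 2.8415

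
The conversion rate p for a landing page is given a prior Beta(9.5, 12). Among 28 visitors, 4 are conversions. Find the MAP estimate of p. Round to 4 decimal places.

p̂_MAP = 0.2632

Prior: Beta(9.5, 12).
Data: 4 successes in 28 trials. The binomial likelihood contributes p^4(1−p)^24, so the posterior is Beta(9.5+4, 12+24) = Beta(13.5, 36).
For Beta(a, b) with a, b > 1 the mode is (a−1)/(a+b−2) = 12.5/47.5 ≈ 0.2632.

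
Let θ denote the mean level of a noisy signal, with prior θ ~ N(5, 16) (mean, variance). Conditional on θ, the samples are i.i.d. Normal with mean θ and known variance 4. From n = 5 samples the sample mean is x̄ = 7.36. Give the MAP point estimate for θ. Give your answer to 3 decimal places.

n = 5, x̄ = 7.36.
For a Normal prior and Normal likelihood with known variance, the posterior is Normal; its mode equals its mean, the precision-weighted average.
Prior precision 1/σ₀² = 1/16 = 0.0625; data precision n/σ² = 5/4 = 1.25.
θ̂ = (0.0625·5 + 1.25·7.36) / (0.0625 + 1.25) = 9.5125/1.3125 = 761/105 ≈ 7.248.

θ̂_MAP = 7.248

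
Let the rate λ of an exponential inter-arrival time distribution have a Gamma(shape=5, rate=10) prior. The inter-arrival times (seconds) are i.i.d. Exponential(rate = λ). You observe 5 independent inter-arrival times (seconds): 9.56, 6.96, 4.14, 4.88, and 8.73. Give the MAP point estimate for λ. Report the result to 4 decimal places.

λ̂_MAP = 0.2033

The Exponential(rate=λ) likelihood is ∝ λ^n e^(−λΣtᵢ). Here n = 5 and Σtᵢ = 9.56 + 6.96 + 4.14 + 4.88 + 8.73 = 34.27.
Posterior ∝ λ^4e^(−10λ) · λ^5e^(−34.27λ) = λ^9e^(−44.27λ), i.e. Gamma(10, 44.27).
Mode = (a−1)/b = 9/44.27 ≈ 0.2033.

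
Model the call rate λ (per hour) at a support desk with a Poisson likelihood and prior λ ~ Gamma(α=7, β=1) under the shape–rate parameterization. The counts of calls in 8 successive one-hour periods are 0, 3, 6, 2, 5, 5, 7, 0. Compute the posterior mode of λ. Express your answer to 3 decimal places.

Σxᵢ = 0+3+6+2+5+5+7+0 = 28, with n = 8.
Posterior ∝ λ^6e^(−1λ) · λ^28e^(−8λ) = λ^34e^(−9λ), i.e. Gamma(shape=35, rate=9).
The mode of a Gamma(a, b) with a ≥ 1 (shape–rate) is (a−1)/b = 34/9 ≈ 3.778.

λ̂_MAP = 3.778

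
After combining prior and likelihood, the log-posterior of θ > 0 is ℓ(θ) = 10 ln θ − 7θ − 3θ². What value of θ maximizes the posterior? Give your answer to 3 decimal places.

ℓ'(θ) = 10/θ − 7 − 6θ. Setting this to zero and multiplying by θ: 6θ² + 7θ − 10 = 0.
θ = (−7 + √(7² + 4·6·10)) / (2·6) = (−7 + √289) / 12 = (−7 + 17)/12 = 5/6.
ℓ''(θ) = −10/θ² − 6 < 0, confirming a maximum.

θ̂_MAP = 0.833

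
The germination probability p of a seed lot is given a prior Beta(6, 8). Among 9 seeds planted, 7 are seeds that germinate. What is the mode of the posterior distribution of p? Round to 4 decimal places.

p̂_MAP = 0.5714

Prior: Beta(6, 8).
Data: 7 successes in 9 trials. The binomial likelihood contributes p^7(1−p)^2, so the posterior is Beta(6+7, 8+2) = Beta(13, 10).
For Beta(a, b) with a, b > 1 the mode is (a−1)/(a+b−2) = 12/21 ≈ 0.5714.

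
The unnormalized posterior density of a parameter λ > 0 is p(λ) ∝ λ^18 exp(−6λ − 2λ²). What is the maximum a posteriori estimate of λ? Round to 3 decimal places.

ℓ'(λ) = 18/λ − 6 − 4λ. Setting this to zero and multiplying by λ: 4λ² + 6λ − 18 = 0.
λ = (−6 + √(6² + 4·4·18)) / (2·4) = (−6 + √324) / 8 = (−6 + 18)/8 = 3/2.
ℓ''(λ) = −18/λ² − 4 < 0, confirming a maximum.

λ̂_MAP = 1.500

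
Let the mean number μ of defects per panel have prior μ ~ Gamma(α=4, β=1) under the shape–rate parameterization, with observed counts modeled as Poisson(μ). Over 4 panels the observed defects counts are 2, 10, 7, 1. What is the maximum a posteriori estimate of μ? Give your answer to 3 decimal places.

Σxᵢ = 2+10+7+1 = 20, with n = 4.
Posterior ∝ μ^3e^(−1μ) · μ^20e^(−4μ) = μ^23e^(−5μ), i.e. Gamma(shape=24, rate=5).
The mode of a Gamma(a, b) with a ≥ 1 (shape–rate) is (a−1)/b = 23/5 ≈ 4.600.

μ̂_MAP = 4.600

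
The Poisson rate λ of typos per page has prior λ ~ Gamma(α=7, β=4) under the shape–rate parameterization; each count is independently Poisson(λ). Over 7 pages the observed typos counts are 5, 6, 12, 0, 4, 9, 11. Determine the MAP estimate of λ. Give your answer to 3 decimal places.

Σxᵢ = 5+6+12+0+4+9+11 = 47, with n = 7.
Posterior ∝ λ^6e^(−4λ) · λ^47e^(−7λ) = λ^53e^(−11λ), i.e. Gamma(shape=54, rate=11).
The mode of a Gamma(a, b) with a ≥ 1 (shape–rate) is (a−1)/b = 53/11 ≈ 4.818.

λ̂_MAP = 4.818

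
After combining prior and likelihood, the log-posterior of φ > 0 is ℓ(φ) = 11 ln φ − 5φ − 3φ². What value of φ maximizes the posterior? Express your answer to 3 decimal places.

φ̂_MAP = 1.000

ℓ'(φ) = 11/φ − 5 − 6φ. Setting this to zero and multiplying by φ: 6φ² + 5φ − 11 = 0.
φ = (−5 + √(5² + 4·6·11)) / (2·6) = (−5 + √289) / 12 = (−5 + 17)/12 = 1.
ℓ''(φ) = −11/φ² − 6 < 0, confirming a maximum.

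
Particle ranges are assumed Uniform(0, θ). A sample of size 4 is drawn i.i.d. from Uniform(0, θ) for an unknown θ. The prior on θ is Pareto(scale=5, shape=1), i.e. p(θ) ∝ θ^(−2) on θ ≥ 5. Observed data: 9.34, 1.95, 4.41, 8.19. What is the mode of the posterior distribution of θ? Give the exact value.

θ̂_MAP = 9.34

The Uniform(0, θ) likelihood is θ^(−n) for θ ≥ max(xᵢ), zero otherwise. Here max(xᵢ) = 9.34.
Posterior ∝ θ^(−2) · θ^(−4) = θ^(−6) on θ ≥ max(5, 9.34) = 9.34.
This density is strictly decreasing in θ, so the posterior mode lies at the lower boundary of the support.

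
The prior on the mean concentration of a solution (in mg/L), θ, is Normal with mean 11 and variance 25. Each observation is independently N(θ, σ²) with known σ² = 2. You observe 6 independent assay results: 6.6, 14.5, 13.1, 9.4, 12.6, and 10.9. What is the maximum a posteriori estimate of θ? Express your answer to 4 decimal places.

n = 6; x̄ = (6.6 + 14.5 + 13.1 + 9.4 + 12.6 + 10.9)/6 = 67.1/6 = 671/60 ≈ 11.1833.
For a Normal prior and Normal likelihood with known variance, the posterior is Normal; its mode equals its mean, the precision-weighted average.
Prior precision 1/σ₀² = 1/25 = 0.04; data precision n/σ² = 6/2 = 3.
θ̂ = (0.04·11 + 3·(671/60)) / (0.04 + 3) = 33.99/3.04 = 3399/304 ≈ 11.1809.

θ̂_MAP = 11.1809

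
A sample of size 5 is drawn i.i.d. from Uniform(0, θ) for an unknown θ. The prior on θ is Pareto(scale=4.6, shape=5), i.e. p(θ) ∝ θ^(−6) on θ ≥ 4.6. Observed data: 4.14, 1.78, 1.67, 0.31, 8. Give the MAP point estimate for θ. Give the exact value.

The Uniform(0, θ) likelihood is θ^(−n) for θ ≥ max(xᵢ), zero otherwise. Here max(xᵢ) = 8.
Posterior ∝ θ^(−6) · θ^(−5) = θ^(−11) on θ ≥ max(4.6, 8) = 8.
This density is strictly decreasing in θ, so the posterior mode lies at the lower boundary of the support.

θ̂_MAP = 8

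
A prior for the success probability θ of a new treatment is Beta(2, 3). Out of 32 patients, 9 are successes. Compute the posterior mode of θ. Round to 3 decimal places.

Prior: Beta(2, 3).
Data: 9 successes in 32 trials. The binomial likelihood contributes θ^9(1−θ)^23, so the posterior is Beta(2+9, 3+23) = Beta(11, 26).
For Beta(a, b) with a, b > 1 the mode is (a−1)/(a+b−2) = 10/35 ≈ 0.286.

θ̂_MAP = 0.286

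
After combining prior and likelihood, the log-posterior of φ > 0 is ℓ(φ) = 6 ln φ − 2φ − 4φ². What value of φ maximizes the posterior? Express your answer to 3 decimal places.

ℓ'(φ) = 6/φ − 2 − 8φ. Setting this to zero and multiplying by φ: 8φ² + 2φ − 6 = 0.
φ = (−2 + √(2² + 4·8·6)) / (2·8) = (−2 + √196) / 16 = (−2 + 14)/16 = 3/4.
ℓ''(φ) = −6/φ² − 8 < 0, confirming a maximum.

φ̂_MAP = 0.750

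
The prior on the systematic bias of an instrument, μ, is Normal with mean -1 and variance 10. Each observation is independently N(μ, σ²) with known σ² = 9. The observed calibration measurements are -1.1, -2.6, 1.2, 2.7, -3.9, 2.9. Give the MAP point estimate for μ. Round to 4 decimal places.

μ̂_MAP = -0.2464

n = 6; x̄ = ((-1.1) + (-2.6) + 1.2 + 2.7 + (-3.9) + 2.9)/6 = -0.8/6 = -2/15 ≈ -0.1333.
For a Normal prior and Normal likelihood with known variance, the posterior is Normal; its mode equals its mean, the precision-weighted average.
Prior precision 1/σ₀² = 1/10 = 0.1; data precision n/σ² = 6/9 = 2/3.
μ̂ = (0.1·(-1) + (2/3)·(-2/15)) / (0.1 + 2/3) = (-17/90)/(23/30) = -17/69 ≈ -0.2464.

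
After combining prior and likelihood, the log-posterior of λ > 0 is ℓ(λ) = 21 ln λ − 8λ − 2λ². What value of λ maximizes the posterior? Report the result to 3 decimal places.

λ̂_MAP = 1.500

ℓ'(λ) = 21/λ − 8 − 4λ. Setting this to zero and multiplying by λ: 4λ² + 8λ − 21 = 0.
λ = (−8 + √(8² + 4·4·21)) / (2·4) = (−8 + √400) / 8 = (−8 + 20)/8 = 3/2.
ℓ''(λ) = −21/λ² − 4 < 0, confirming a maximum.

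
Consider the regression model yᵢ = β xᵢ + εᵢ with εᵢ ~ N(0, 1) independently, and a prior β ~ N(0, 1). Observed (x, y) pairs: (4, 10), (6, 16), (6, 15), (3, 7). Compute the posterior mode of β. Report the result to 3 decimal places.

β̂_MAP = 2.520

log p(β | y) = −Σ(yᵢ − βxᵢ)²/(2·1) − β²/(2·1) + const.
Setting the derivative to zero: Σxᵢ(yᵢ − βxᵢ)/1 − β/1 = 0, so β = Σxᵢyᵢ / (Σxᵢ² + σ²/τ²).
Σxᵢyᵢ = 4·10 + 6·16 + 6·15 + 3·7 = 247; Σxᵢ² = 97; σ²/τ² = 1.
β̂_MAP = 247 / (97 + 1) = 247/98 ≈ 2.520.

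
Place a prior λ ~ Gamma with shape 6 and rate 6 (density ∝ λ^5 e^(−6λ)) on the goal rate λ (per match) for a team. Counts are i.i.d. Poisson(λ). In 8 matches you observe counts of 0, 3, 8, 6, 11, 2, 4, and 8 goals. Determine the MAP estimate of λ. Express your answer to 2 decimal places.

λ̂_MAP = 3.36

Σxᵢ = 0+3+8+6+11+2+4+8 = 42, with n = 8.
Posterior ∝ λ^5e^(−6λ) · λ^42e^(−8λ) = λ^47e^(−14λ), i.e. Gamma(shape=48, rate=14).
The mode of a Gamma(a, b) with a ≥ 1 (shape–rate) is (a−1)/b = 47/14 ≈ 3.36.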